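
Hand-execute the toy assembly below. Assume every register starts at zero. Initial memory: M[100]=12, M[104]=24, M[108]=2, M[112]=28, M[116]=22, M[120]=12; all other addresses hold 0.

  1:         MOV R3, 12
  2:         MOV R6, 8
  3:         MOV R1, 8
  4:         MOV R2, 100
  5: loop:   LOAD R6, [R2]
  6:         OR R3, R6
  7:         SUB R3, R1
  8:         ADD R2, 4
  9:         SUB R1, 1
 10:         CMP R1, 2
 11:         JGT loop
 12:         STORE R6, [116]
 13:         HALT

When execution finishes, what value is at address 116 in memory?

MOV R3, 12 → R3=12
MOV R6, 8 → R6=8
MOV R1, 8 → R1=8
MOV R2, 100 → R2=100
LOAD R6, [R2] → R6=M[100]=12
OR R3, R6 → R3=12|12=12
SUB R3, R1 → R3=12-8=4
ADD R2, 4 → R2=100+4=104
SUB R1, 1 → R1=8-1=7
CMP R1, 2  (cmp 7,2)
JGT loop: taken
LOAD R6, [R2] → R6=M[104]=24
OR R3, R6 → R3=4|24=28
SUB R3, R1 → R3=28-7=21
ADD R2, 4 → R2=104+4=108
SUB R1, 1 → R1=7-1=6
CMP R1, 2  (cmp 6,2)
JGT loop: taken
LOAD R6, [R2] → R6=M[108]=2
OR R3, R6 → R3=21|2=23
SUB R3, R1 → R3=23-6=17
ADD R2, 4 → R2=108+4=112
SUB R1, 1 → R1=6-1=5
CMP R1, 2  (cmp 5,2)
JGT loop: taken
LOAD R6, [R2] → R6=M[112]=28
OR R3, R6 → R3=17|28=29
SUB R3, R1 → R3=29-5=24
ADD R2, 4 → R2=112+4=116
SUB R1, 1 → R1=5-1=4
CMP R1, 2  (cmp 4,2)
JGT loop: taken
LOAD R6, [R2] → R6=M[116]=22
OR R3, R6 → R3=24|22=30
SUB R3, R1 → R3=30-4=26
ADD R2, 4 → R2=116+4=120
SUB R1, 1 → R1=4-1=3
CMP R1, 2  (cmp 3,2)
JGT loop: taken
LOAD R6, [R2] → R6=M[120]=12
OR R3, R6 → R3=26|12=30
SUB R3, R1 → R3=30-3=27
ADD R2, 4 → R2=120+4=124
SUB R1, 1 → R1=3-1=2
CMP R1, 2  (cmp 2,2)
JGT loop: not taken
STORE R6, [116] → M[116]=12
halt.

12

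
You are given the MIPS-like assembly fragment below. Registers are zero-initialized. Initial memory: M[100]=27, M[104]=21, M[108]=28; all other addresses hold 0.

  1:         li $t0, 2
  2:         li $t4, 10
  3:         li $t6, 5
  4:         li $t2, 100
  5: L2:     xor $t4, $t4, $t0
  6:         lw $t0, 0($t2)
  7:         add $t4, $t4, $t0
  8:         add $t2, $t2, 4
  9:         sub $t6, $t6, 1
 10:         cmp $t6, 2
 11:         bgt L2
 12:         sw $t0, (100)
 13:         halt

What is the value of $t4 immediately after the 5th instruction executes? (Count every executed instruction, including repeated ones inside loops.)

$t0=2
$t4=10
$t6=5
$t2=100
$t4=10^2=8
After step 5: $t4 = 8.

8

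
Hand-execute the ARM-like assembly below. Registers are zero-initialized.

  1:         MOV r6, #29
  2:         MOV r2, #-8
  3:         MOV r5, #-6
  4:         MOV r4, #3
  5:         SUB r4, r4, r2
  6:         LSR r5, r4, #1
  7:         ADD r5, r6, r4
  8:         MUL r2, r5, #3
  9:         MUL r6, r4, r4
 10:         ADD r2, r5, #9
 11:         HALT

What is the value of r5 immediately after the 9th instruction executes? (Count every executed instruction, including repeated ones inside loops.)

after MOV r6, #29: r6=29
after MOV r2, #-8: r2=-8
after MOV r5, #-6: r5=-6
after MOV r4, #3: r4=3
after SUB r4, r4, r2: r4=3-(-8)=11
after LSR r5, r4, #1: r5=11>>1=5
after ADD r5, r6, r4: r5=29+11=40
after MUL r2, r5, #3: r2=40*3=120
after MUL r6, r4, r4: r6=11*11=121
After step 9: r5 = 40.

40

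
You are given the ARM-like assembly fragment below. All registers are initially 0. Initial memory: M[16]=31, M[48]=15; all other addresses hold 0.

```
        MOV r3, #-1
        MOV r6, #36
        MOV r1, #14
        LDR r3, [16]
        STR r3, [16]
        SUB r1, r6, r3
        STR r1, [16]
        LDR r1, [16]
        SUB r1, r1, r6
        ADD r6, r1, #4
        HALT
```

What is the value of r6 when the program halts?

-27

r3=-1
r6=36
r1=14
r3=M[16]=31
STR r3, [16] → M[16]=31
r1=36-31=5
STR r1, [16] → M[16]=5
r1=M[16]=5
r1=5-36=-31
r6=(-31)+4=-27
halt.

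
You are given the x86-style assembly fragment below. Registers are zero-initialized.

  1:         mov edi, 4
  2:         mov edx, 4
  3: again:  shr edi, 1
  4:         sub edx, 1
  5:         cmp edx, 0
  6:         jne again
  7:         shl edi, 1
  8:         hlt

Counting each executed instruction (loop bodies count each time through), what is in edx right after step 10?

2

after mov edi, 4: edi=4
after mov edx, 4: edx=4
after shr edi, 1: edi=4>>1=2
after sub edx, 1: edx=4-1=3
cmp edx, 0  (cmp 3,0)
jne again: taken
after shr edi, 1: edi=2>>1=1
after sub edx, 1: edx=3-1=2
cmp edx, 0  (cmp 2,0)
jne again: taken
After step 10: edx = 2.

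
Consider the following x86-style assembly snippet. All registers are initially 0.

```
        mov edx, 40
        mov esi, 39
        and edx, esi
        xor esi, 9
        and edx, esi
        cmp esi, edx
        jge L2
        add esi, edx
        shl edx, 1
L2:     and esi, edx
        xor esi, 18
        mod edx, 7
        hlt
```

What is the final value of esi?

edx=40
esi=39
edx=40&39=32
esi=39^9=46
edx=32&46=32
cmp esi, edx  (cmp 46,32)
jge L2: taken
esi=46&32=32
esi=32^18=50
edx=32%7=4
halt.

50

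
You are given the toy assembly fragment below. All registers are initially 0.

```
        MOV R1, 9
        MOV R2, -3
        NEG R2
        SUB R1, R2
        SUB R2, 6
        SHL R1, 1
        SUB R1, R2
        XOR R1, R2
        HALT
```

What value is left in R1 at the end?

R1=9
R2=-3
R2=-(-3)=3
R1=9-3=6
R2=3-6=-3
R1=6<<1=12
R1=12-(-3)=15
R1=15^(-3)=-14
halt.

-14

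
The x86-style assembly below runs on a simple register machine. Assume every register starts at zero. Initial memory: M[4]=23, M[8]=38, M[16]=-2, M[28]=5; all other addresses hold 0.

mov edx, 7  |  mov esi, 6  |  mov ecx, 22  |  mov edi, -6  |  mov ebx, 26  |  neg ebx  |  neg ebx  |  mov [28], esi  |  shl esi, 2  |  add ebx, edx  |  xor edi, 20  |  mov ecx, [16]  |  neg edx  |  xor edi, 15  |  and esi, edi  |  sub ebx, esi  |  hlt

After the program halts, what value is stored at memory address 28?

6

after mov edx, 7: edx=7
after mov esi, 6: esi=6
after mov ecx, 22: ecx=22
after mov edi, -6: edi=-6
after mov ebx, 26: ebx=26
after neg ebx: ebx=-(26)=-26
after neg ebx: ebx=-(-26)=26
mov [28], esi → M[28]=6
after shl esi, 2: esi=6<<2=24
after add ebx, edx: ebx=26+7=33
after xor edi, 20: edi=(-6)^20=-18
after mov ecx, [16]: ecx=M[16]=-2
after neg edx: edx=-(7)=-7
after xor edi, 15: edi=(-18)^15=-31
after and esi, edi: esi=24&(-31)=0
after sub ebx, esi: ebx=33-0=33
halt.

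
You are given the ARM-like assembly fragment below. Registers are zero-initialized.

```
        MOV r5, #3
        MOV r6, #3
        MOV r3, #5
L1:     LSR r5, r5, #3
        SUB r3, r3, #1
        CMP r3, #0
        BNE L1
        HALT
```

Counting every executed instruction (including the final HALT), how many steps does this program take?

24

r5=3
r6=3
r3=5
r5=3>>3=0
r3=5-1=4
CMP r3, #0  (cmp 4,0)
BNE L1: taken
r5=0>>3=0
r3=4-1=3
CMP r3, #0  (cmp 3,0)
BNE L1: taken
r5=0>>3=0
r3=3-1=2
CMP r3, #0  (cmp 2,0)
BNE L1: taken
r5=0>>3=0
r3=2-1=1
CMP r3, #0  (cmp 1,0)
BNE L1: taken
r5=0>>3=0
r3=1-1=0
CMP r3, #0  (cmp 0,0)
BNE L1: not taken
halt.
Total executed instructions: 24.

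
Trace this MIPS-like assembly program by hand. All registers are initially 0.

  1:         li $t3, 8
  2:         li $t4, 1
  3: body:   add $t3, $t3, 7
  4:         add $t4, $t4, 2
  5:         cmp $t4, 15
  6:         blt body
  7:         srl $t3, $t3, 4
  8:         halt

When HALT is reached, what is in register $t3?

3

$t3=8
$t4=1
$t3=8+7=15
$t4=1+2=3
cmp $t4, 15  (cmp 3,15)
blt body: taken
$t3=15+7=22
$t4=3+2=5
cmp $t4, 15  (cmp 5,15)
blt body: taken
$t3=22+7=29
$t4=5+2=7
cmp $t4, 15  (cmp 7,15)
blt body: taken
$t3=29+7=36
$t4=7+2=9
cmp $t4, 15  (cmp 9,15)
blt body: taken
$t3=36+7=43
$t4=9+2=11
cmp $t4, 15  (cmp 11,15)
blt body: taken
$t3=43+7=50
$t4=11+2=13
cmp $t4, 15  (cmp 13,15)
blt body: taken
$t3=50+7=57
$t4=13+2=15
cmp $t4, 15  (cmp 15,15)
blt body: not taken
$t3=57>>4=3
halt.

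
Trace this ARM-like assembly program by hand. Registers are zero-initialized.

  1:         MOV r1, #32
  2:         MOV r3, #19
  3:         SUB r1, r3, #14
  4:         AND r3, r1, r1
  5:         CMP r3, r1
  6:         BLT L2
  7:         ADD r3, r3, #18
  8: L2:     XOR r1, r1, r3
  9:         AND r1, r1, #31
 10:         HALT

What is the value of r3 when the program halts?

r1=32
r3=19
r1=19-14=5
r3=5&5=5
CMP r3, r1  (cmp 5,5)
BLT L2: not taken
r3=5+18=23
r1=5^23=18
r1=18&31=18
halt.

23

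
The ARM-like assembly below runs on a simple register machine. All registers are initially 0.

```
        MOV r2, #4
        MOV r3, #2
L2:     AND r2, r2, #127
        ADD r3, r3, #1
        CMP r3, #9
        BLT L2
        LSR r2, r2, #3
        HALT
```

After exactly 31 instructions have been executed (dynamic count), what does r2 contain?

0

after MOV r2, #4: r2=4
after MOV r3, #2: r3=2
after AND r2, r2, #127: r2=4&127=4
after ADD r3, r3, #1: r3=2+1=3
CMP r3, #9  (cmp 3,9)
BLT L2: taken
after AND r2, r2, #127: r2=4&127=4
after ADD r3, r3, #1: r3=3+1=4
CMP r3, #9  (cmp 4,9)
BLT L2: taken
after AND r2, r2, #127: r2=4&127=4
after ADD r3, r3, #1: r3=4+1=5
CMP r3, #9  (cmp 5,9)
BLT L2: taken
after AND r2, r2, #127: r2=4&127=4
after ADD r3, r3, #1: r3=5+1=6
CMP r3, #9  (cmp 6,9)
BLT L2: taken
after AND r2, r2, #127: r2=4&127=4
after ADD r3, r3, #1: r3=6+1=7
CMP r3, #9  (cmp 7,9)
BLT L2: taken
after AND r2, r2, #127: r2=4&127=4
after ADD r3, r3, #1: r3=7+1=8
CMP r3, #9  (cmp 8,9)
BLT L2: taken
after AND r2, r2, #127: r2=4&127=4
after ADD r3, r3, #1: r3=8+1=9
CMP r3, #9  (cmp 9,9)
BLT L2: not taken
after LSR r2, r2, #3: r2=4>>3=0
After step 31: r2 = 0.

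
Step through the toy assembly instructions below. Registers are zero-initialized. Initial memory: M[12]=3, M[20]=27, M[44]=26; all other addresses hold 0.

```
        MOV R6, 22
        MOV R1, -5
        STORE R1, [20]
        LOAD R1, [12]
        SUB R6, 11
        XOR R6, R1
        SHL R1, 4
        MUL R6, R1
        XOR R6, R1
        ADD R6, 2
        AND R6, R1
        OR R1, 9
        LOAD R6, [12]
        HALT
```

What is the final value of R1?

after MOV R6, 22: R6=22
after MOV R1, -5: R1=-5
STORE R1, [20] → M[20]=-5
after LOAD R1, [12]: R1=M[12]=3
after SUB R6, 11: R6=22-11=11
after XOR R6, R1: R6=11^3=8
after SHL R1, 4: R1=3<<4=48
after MUL R6, R1: R6=8*48=384
after XOR R6, R1: R6=384^48=432
after ADD R6, 2: R6=432+2=434
after AND R6, R1: R6=434&48=48
after OR R1, 9: R1=48|9=57
after LOAD R6, [12]: R6=M[12]=3
halt.

57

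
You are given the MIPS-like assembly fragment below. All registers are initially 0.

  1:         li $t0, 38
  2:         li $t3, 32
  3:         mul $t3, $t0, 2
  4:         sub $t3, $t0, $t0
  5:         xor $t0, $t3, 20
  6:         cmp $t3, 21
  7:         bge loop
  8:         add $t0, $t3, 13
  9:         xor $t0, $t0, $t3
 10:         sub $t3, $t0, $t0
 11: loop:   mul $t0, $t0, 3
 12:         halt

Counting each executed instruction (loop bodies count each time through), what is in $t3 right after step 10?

$t0=38
$t3=32
$t3=38*2=76
$t3=38-38=0
$t0=0^20=20
cmp $t3, 21  (cmp 0,21)
bge loop: not taken
$t0=0+13=13
$t0=13^0=13
$t3=13-13=0
After step 10: $t3 = 0.

0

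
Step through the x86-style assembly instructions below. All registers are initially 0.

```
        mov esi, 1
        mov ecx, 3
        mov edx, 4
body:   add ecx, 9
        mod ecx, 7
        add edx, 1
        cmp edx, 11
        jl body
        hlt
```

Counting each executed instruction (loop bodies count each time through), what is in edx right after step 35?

after mov esi, 1: esi=1
after mov ecx, 3: ecx=3
after mov edx, 4: edx=4
after add ecx, 9: ecx=3+9=12
after mod ecx, 7: ecx=12%7=5
after add edx, 1: edx=4+1=5
cmp edx, 11  (cmp 5,11)
jl body: taken
after add ecx, 9: ecx=5+9=14
after mod ecx, 7: ecx=14%7=0
after add edx, 1: edx=5+1=6
cmp edx, 11  (cmp 6,11)
jl body: taken
after add ecx, 9: ecx=0+9=9
after mod ecx, 7: ecx=9%7=2
after add edx, 1: edx=6+1=7
cmp edx, 11  (cmp 7,11)
jl body: taken
after add ecx, 9: ecx=2+9=11
after mod ecx, 7: ecx=11%7=4
after add edx, 1: edx=7+1=8
cmp edx, 11  (cmp 8,11)
jl body: taken
after add ecx, 9: ecx=4+9=13
after mod ecx, 7: ecx=13%7=6
after add edx, 1: edx=8+1=9
cmp edx, 11  (cmp 9,11)
jl body: taken
after add ecx, 9: ecx=6+9=15
after mod ecx, 7: ecx=15%7=1
after add edx, 1: edx=9+1=10
cmp edx, 11  (cmp 10,11)
jl body: taken
after add ecx, 9: ecx=1+9=10
after mod ecx, 7: ecx=10%7=3
After step 35: edx = 10.

10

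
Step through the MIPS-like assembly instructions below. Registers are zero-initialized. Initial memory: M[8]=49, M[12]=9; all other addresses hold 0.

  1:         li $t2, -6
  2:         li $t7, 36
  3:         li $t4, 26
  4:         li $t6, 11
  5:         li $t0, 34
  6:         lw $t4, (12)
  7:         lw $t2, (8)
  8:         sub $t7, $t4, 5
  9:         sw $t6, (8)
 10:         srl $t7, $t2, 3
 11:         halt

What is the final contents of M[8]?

$t2=-6
$t7=36
$t4=26
$t6=11
$t0=34
$t4=M[12]=9
$t2=M[8]=49
$t7=9-5=4
sw $t6, (8) → M[8]=11
$t7=49>>3=6
halt.

11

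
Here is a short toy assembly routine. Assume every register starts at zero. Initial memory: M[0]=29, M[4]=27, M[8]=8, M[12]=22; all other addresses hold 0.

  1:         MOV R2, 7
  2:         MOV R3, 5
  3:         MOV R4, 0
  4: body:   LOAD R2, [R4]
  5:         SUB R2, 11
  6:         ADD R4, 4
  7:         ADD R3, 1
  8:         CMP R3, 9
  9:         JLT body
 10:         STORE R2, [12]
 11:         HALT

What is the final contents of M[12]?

after MOV R2, 7: R2=7
after MOV R3, 5: R3=5
after MOV R4, 0: R4=0
after LOAD R2, [R4]: R2=M[0]=29
after SUB R2, 11: R2=29-11=18
after ADD R4, 4: R4=0+4=4
after ADD R3, 1: R3=5+1=6
CMP R3, 9  (cmp 6,9)
JLT body: taken
after LOAD R2, [R4]: R2=M[4]=27
after SUB R2, 11: R2=27-11=16
after ADD R4, 4: R4=4+4=8
after ADD R3, 1: R3=6+1=7
CMP R3, 9  (cmp 7,9)
JLT body: taken
after LOAD R2, [R4]: R2=M[8]=8
after SUB R2, 11: R2=8-11=-3
after ADD R4, 4: R4=8+4=12
after ADD R3, 1: R3=7+1=8
CMP R3, 9  (cmp 8,9)
JLT body: taken
after LOAD R2, [R4]: R2=M[12]=22
after SUB R2, 11: R2=22-11=11
after ADD R4, 4: R4=12+4=16
after ADD R3, 1: R3=8+1=9
CMP R3, 9  (cmp 9,9)
JLT body: not taken
STORE R2, [12] → M[12]=11
halt.

11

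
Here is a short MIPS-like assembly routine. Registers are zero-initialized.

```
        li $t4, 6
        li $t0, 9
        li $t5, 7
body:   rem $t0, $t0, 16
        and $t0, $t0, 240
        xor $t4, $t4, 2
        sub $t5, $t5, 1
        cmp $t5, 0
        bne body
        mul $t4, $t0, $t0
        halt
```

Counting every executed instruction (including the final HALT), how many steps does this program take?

47

li $t4, 6 → $t4=6
li $t0, 9 → $t0=9
li $t5, 7 → $t5=7
rem $t0, $t0, 16 → $t0=9%16=9
and $t0, $t0, 240 → $t0=9&240=0
xor $t4, $t4, 2 → $t4=6^2=4
sub $t5, $t5, 1 → $t5=7-1=6
cmp $t5, 0  (cmp 6,0)
bne body: taken
rem $t0, $t0, 16 → $t0=0%16=0
and $t0, $t0, 240 → $t0=0&240=0
xor $t4, $t4, 2 → $t4=4^2=6
sub $t5, $t5, 1 → $t5=6-1=5
cmp $t5, 0  (cmp 5,0)
bne body: taken
rem $t0, $t0, 16 → $t0=0%16=0
and $t0, $t0, 240 → $t0=0&240=0
xor $t4, $t4, 2 → $t4=6^2=4
sub $t5, $t5, 1 → $t5=5-1=4
cmp $t5, 0  (cmp 4,0)
bne body: taken
rem $t0, $t0, 16 → $t0=0%16=0
and $t0, $t0, 240 → $t0=0&240=0
xor $t4, $t4, 2 → $t4=4^2=6
sub $t5, $t5, 1 → $t5=4-1=3
cmp $t5, 0  (cmp 3,0)
bne body: taken
rem $t0, $t0, 16 → $t0=0%16=0
and $t0, $t0, 240 → $t0=0&240=0
xor $t4, $t4, 2 → $t4=6^2=4
sub $t5, $t5, 1 → $t5=3-1=2
cmp $t5, 0  (cmp 2,0)
bne body: taken
rem $t0, $t0, 16 → $t0=0%16=0
and $t0, $t0, 240 → $t0=0&240=0
xor $t4, $t4, 2 → $t4=4^2=6
sub $t5, $t5, 1 → $t5=2-1=1
cmp $t5, 0  (cmp 1,0)
bne body: taken
rem $t0, $t0, 16 → $t0=0%16=0
and $t0, $t0, 240 → $t0=0&240=0
xor $t4, $t4, 2 → $t4=6^2=4
sub $t5, $t5, 1 → $t5=1-1=0
cmp $t5, 0  (cmp 0,0)
bne body: not taken
mul $t4, $t0, $t0 → $t4=0*0=0
halt.
Total executed instructions: 47.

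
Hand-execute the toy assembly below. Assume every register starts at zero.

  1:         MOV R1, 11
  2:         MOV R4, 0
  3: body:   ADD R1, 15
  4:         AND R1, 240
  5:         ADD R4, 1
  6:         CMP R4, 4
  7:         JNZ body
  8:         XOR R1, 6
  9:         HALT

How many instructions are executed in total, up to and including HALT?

R1=11
R4=0
R1=11+15=26
R1=26&240=16
R4=0+1=1
CMP R4, 4  (cmp 1,4)
JNZ body: taken
R1=16+15=31
R1=31&240=16
R4=1+1=2
CMP R4, 4  (cmp 2,4)
JNZ body: taken
R1=16+15=31
R1=31&240=16
R4=2+1=3
CMP R4, 4  (cmp 3,4)
JNZ body: taken
R1=16+15=31
R1=31&240=16
R4=3+1=4
CMP R4, 4  (cmp 4,4)
JNZ body: not taken
R1=16^6=22
halt.
Total executed instructions: 24.

24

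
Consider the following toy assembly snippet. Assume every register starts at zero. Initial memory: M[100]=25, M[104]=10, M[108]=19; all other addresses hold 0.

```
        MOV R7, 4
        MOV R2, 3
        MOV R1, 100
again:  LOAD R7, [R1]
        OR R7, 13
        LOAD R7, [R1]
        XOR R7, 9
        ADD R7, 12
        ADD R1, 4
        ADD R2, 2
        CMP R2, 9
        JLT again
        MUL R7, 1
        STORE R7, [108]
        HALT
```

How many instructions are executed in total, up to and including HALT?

MOV R7, 4 → R7=4
MOV R2, 3 → R2=3
MOV R1, 100 → R1=100
LOAD R7, [R1] → R7=M[100]=25
OR R7, 13 → R7=25|13=29
LOAD R7, [R1] → R7=M[100]=25
XOR R7, 9 → R7=25^9=16
ADD R7, 12 → R7=16+12=28
ADD R1, 4 → R1=100+4=104
ADD R2, 2 → R2=3+2=5
CMP R2, 9  (cmp 5,9)
JLT again: taken
LOAD R7, [R1] → R7=M[104]=10
OR R7, 13 → R7=10|13=15
LOAD R7, [R1] → R7=M[104]=10
XOR R7, 9 → R7=10^9=3
ADD R7, 12 → R7=3+12=15
ADD R1, 4 → R1=104+4=108
ADD R2, 2 → R2=5+2=7
CMP R2, 9  (cmp 7,9)
JLT again: taken
LOAD R7, [R1] → R7=M[108]=19
OR R7, 13 → R7=19|13=31
LOAD R7, [R1] → R7=M[108]=19
XOR R7, 9 → R7=19^9=26
ADD R7, 12 → R7=26+12=38
ADD R1, 4 → R1=108+4=112
ADD R2, 2 → R2=7+2=9
CMP R2, 9  (cmp 9,9)
JLT again: not taken
MUL R7, 1 → R7=38*1=38
STORE R7, [108] → M[108]=38
halt.
Total executed instructions: 33.

33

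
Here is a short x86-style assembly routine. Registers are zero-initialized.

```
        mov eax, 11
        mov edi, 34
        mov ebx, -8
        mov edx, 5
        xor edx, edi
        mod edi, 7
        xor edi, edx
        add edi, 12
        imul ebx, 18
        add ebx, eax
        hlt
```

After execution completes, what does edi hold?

eax=11
edi=34
ebx=-8
edx=5
edx=5^34=39
edi=34%7=6
edi=6^39=33
edi=33+12=45
ebx=(-8)*18=-144
ebx=(-144)+11=-133
halt.

45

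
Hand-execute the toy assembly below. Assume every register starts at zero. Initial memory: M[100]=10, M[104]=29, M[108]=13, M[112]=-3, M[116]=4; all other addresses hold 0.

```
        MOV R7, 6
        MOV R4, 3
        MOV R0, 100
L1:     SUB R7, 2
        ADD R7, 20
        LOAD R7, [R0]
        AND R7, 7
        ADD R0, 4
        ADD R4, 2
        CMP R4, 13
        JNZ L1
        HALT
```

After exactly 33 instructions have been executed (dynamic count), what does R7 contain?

after MOV R7, 6: R7=6
after MOV R4, 3: R4=3
after MOV R0, 100: R0=100
after SUB R7, 2: R7=6-2=4
after ADD R7, 20: R7=4+20=24
after LOAD R7, [R0]: R7=M[100]=10
after AND R7, 7: R7=10&7=2
after ADD R0, 4: R0=100+4=104
after ADD R4, 2: R4=3+2=5
CMP R4, 13  (cmp 5,13)
JNZ L1: taken
after SUB R7, 2: R7=2-2=0
after ADD R7, 20: R7=0+20=20
after LOAD R7, [R0]: R7=M[104]=29
after AND R7, 7: R7=29&7=5
after ADD R0, 4: R0=104+4=108
after ADD R4, 2: R4=5+2=7
CMP R4, 13  (cmp 7,13)
JNZ L1: taken
after SUB R7, 2: R7=5-2=3
after ADD R7, 20: R7=3+20=23
after LOAD R7, [R0]: R7=M[108]=13
after AND R7, 7: R7=13&7=5
after ADD R0, 4: R0=108+4=112
after ADD R4, 2: R4=7+2=9
CMP R4, 13  (cmp 9,13)
JNZ L1: taken
after SUB R7, 2: R7=5-2=3
after ADD R7, 20: R7=3+20=23
after LOAD R7, [R0]: R7=M[112]=-3
after AND R7, 7: R7=(-3)&7=5
after ADD R0, 4: R0=112+4=116
after ADD R4, 2: R4=9+2=11
After step 33: R7 = 5.

5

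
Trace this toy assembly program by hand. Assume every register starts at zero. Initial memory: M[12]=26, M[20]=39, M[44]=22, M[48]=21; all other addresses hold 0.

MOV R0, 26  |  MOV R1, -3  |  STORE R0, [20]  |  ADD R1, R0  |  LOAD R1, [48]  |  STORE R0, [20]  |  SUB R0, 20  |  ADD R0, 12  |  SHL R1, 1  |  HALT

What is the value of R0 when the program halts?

after MOV R0, 26: R0=26
after MOV R1, -3: R1=-3
STORE R0, [20] → M[20]=26
after ADD R1, R0: R1=(-3)+26=23
after LOAD R1, [48]: R1=M[48]=21
STORE R0, [20] → M[20]=26
after SUB R0, 20: R0=26-20=6
after ADD R0, 12: R0=6+12=18
after SHL R1, 1: R1=21<<1=42
halt.

18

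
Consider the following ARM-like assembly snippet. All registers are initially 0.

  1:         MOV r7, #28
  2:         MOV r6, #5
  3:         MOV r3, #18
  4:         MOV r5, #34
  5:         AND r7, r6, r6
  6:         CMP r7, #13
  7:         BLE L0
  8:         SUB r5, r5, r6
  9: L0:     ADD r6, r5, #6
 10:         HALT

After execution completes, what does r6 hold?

40

after MOV r7, #28: r7=28
after MOV r6, #5: r6=5
after MOV r3, #18: r3=18
after MOV r5, #34: r5=34
after AND r7, r6, r6: r7=5&5=5
CMP r7, #13  (cmp 5,13)
BLE L0: taken
after ADD r6, r5, #6: r6=34+6=40
halt.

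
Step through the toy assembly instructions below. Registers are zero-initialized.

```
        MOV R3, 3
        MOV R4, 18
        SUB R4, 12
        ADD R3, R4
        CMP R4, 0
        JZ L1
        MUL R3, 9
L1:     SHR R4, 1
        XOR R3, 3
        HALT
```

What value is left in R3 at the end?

82

R3=3
R4=18
R4=18-12=6
R3=3+6=9
CMP R4, 0  (cmp 6,0)
JZ L1: not taken
R3=9*9=81
R4=6>>1=3
R3=81^3=82
halt.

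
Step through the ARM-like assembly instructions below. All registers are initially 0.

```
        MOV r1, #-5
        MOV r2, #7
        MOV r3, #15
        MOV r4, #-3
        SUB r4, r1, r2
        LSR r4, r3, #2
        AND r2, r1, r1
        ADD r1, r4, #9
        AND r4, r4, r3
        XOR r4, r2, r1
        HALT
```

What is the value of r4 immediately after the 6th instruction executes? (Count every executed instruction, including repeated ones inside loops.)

MOV r1, #-5 → r1=-5
MOV r2, #7 → r2=7
MOV r3, #15 → r3=15
MOV r4, #-3 → r4=-3
SUB r4, r1, r2 → r4=(-5)-7=-12
LSR r4, r3, #2 → r4=15>>2=3
After step 6: r4 = 3.

3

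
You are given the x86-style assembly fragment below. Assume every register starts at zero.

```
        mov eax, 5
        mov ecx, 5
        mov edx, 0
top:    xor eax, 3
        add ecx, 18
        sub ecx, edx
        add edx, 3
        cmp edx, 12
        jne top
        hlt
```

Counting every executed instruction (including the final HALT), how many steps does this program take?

28

after mov eax, 5: eax=5
after mov ecx, 5: ecx=5
after mov edx, 0: edx=0
after xor eax, 3: eax=5^3=6
after add ecx, 18: ecx=5+18=23
after sub ecx, edx: ecx=23-0=23
after add edx, 3: edx=0+3=3
cmp edx, 12  (cmp 3,12)
jne top: taken
after xor eax, 3: eax=6^3=5
after add ecx, 18: ecx=23+18=41
after sub ecx, edx: ecx=41-3=38
after add edx, 3: edx=3+3=6
cmp edx, 12  (cmp 6,12)
jne top: taken
after xor eax, 3: eax=5^3=6
after add ecx, 18: ecx=38+18=56
after sub ecx, edx: ecx=56-6=50
after add edx, 3: edx=6+3=9
cmp edx, 12  (cmp 9,12)
jne top: taken
after xor eax, 3: eax=6^3=5
after add ecx, 18: ecx=50+18=68
after sub ecx, edx: ecx=68-9=59
after add edx, 3: edx=9+3=12
cmp edx, 12  (cmp 12,12)
jne top: not taken
halt.
Total executed instructions: 28.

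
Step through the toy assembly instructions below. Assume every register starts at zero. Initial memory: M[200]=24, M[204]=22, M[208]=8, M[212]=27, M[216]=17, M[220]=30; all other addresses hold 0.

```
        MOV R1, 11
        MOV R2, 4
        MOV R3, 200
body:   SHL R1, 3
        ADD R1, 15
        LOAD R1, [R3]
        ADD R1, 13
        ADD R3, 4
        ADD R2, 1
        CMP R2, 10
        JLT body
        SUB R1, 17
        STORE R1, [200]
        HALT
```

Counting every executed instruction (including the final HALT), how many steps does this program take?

R1=11
R2=4
R3=200
R1=11<<3=88
R1=88+15=103
R1=M[200]=24
R1=24+13=37
R3=200+4=204
R2=4+1=5
CMP R2, 10  (cmp 5,10)
JLT body: taken
R1=37<<3=296
R1=296+15=311
R1=M[204]=22
R1=22+13=35
R3=204+4=208
R2=5+1=6
CMP R2, 10  (cmp 6,10)
JLT body: taken
R1=35<<3=280
R1=280+15=295
R1=M[208]=8
R1=8+13=21
R3=208+4=212
R2=6+1=7
CMP R2, 10  (cmp 7,10)
JLT body: taken
R1=21<<3=168
R1=168+15=183
R1=M[212]=27
R1=27+13=40
R3=212+4=216
R2=7+1=8
CMP R2, 10  (cmp 8,10)
JLT body: taken
R1=40<<3=320
R1=320+15=335
R1=M[216]=17
R1=17+13=30
R3=216+4=220
R2=8+1=9
CMP R2, 10  (cmp 9,10)
JLT body: taken
R1=30<<3=240
R1=240+15=255
R1=M[220]=30
R1=30+13=43
R3=220+4=224
R2=9+1=10
CMP R2, 10  (cmp 10,10)
JLT body: not taken
R1=43-17=26
STORE R1, [200] → M[200]=26
halt.
Total executed instructions: 54.

54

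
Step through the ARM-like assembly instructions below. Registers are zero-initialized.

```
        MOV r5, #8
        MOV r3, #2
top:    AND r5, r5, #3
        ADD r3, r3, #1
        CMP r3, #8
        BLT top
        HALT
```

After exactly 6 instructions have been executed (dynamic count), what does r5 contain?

after MOV r5, #8: r5=8
after MOV r3, #2: r3=2
after AND r5, r5, #3: r5=8&3=0
after ADD r3, r3, #1: r3=2+1=3
CMP r3, #8  (cmp 3,8)
BLT top: taken
After step 6: r5 = 0.

0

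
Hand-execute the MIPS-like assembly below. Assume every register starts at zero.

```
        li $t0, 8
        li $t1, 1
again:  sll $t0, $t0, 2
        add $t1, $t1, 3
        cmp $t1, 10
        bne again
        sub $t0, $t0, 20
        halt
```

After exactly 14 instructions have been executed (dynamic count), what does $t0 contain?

$t0=8
$t1=1
$t0=8<<2=32
$t1=1+3=4
cmp $t1, 10  (cmp 4,10)
bne again: taken
$t0=32<<2=128
$t1=4+3=7
cmp $t1, 10  (cmp 7,10)
bne again: taken
$t0=128<<2=512
$t1=7+3=10
cmp $t1, 10  (cmp 10,10)
bne again: not taken
After step 14: $t0 = 512.

512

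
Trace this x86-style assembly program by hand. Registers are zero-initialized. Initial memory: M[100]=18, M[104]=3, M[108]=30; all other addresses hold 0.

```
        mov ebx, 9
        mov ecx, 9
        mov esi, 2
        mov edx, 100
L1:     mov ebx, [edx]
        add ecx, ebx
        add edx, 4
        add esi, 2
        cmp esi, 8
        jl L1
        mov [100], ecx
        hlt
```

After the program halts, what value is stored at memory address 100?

after mov ebx, 9: ebx=9
after mov ecx, 9: ecx=9
after mov esi, 2: esi=2
after mov edx, 100: edx=100
after mov ebx, [edx]: ebx=M[100]=18
after add ecx, ebx: ecx=9+18=27
after add edx, 4: edx=100+4=104
after add esi, 2: esi=2+2=4
cmp esi, 8  (cmp 4,8)
jl L1: taken
after mov ebx, [edx]: ebx=M[104]=3
after add ecx, ebx: ecx=27+3=30
after add edx, 4: edx=104+4=108
after add esi, 2: esi=4+2=6
cmp esi, 8  (cmp 6,8)
jl L1: taken
after mov ebx, [edx]: ebx=M[108]=30
after add ecx, ebx: ecx=30+30=60
after add edx, 4: edx=108+4=112
after add esi, 2: esi=6+2=8
cmp esi, 8  (cmp 8,8)
jl L1: not taken
mov [100], ecx → M[100]=60
halt.

60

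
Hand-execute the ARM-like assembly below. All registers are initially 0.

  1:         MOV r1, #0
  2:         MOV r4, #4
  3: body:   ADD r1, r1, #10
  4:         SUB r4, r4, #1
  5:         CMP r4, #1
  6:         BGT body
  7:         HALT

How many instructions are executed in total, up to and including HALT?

15

r1=0
r4=4
r1=0+10=10
r4=4-1=3
CMP r4, #1  (cmp 3,1)
BGT body: taken
r1=10+10=20
r4=3-1=2
CMP r4, #1  (cmp 2,1)
BGT body: taken
r1=20+10=30
r4=2-1=1
CMP r4, #1  (cmp 1,1)
BGT body: not taken
halt.
Total executed instructions: 15.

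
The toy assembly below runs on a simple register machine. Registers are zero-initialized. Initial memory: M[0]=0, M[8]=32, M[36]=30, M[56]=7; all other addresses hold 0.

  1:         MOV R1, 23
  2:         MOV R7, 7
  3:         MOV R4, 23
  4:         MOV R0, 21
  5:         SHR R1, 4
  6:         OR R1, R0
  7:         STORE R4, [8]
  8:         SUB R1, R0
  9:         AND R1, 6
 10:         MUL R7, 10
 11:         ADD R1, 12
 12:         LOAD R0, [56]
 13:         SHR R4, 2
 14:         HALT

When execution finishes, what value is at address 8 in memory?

23

R1=23
R7=7
R4=23
R0=21
R1=23>>4=1
R1=1|21=21
STORE R4, [8] → M[8]=23
R1=21-21=0
R1=0&6=0
R7=7*10=70
R1=0+12=12
R0=M[56]=7
R4=23>>2=5
halt.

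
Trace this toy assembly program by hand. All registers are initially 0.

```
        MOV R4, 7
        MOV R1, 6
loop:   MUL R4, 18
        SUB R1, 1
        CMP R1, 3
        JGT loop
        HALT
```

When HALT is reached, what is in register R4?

MOV R4, 7 → R4=7
MOV R1, 6 → R1=6
MUL R4, 18 → R4=7*18=126
SUB R1, 1 → R1=6-1=5
CMP R1, 3  (cmp 5,3)
JGT loop: taken
MUL R4, 18 → R4=126*18=2268
SUB R1, 1 → R1=5-1=4
CMP R1, 3  (cmp 4,3)
JGT loop: taken
MUL R4, 18 → R4=2268*18=40824
SUB R1, 1 → R1=4-1=3
CMP R1, 3  (cmp 3,3)
JGT loop: not taken
halt.

40824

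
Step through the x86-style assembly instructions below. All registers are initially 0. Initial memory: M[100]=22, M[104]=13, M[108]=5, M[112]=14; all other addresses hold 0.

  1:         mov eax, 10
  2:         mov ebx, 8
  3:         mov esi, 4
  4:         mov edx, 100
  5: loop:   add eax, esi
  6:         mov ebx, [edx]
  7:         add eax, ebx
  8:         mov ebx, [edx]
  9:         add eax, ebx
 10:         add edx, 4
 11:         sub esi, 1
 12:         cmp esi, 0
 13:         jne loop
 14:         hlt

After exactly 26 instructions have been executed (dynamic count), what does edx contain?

mov eax, 10 → eax=10
mov ebx, 8 → ebx=8
mov esi, 4 → esi=4
mov edx, 100 → edx=100
add eax, esi → eax=10+4=14
mov ebx, [edx] → ebx=M[100]=22
add eax, ebx → eax=14+22=36
mov ebx, [edx] → ebx=M[100]=22
add eax, ebx → eax=36+22=58
add edx, 4 → edx=100+4=104
sub esi, 1 → esi=4-1=3
cmp esi, 0  (cmp 3,0)
jne loop: taken
add eax, esi → eax=58+3=61
mov ebx, [edx] → ebx=M[104]=13
add eax, ebx → eax=61+13=74
mov ebx, [edx] → ebx=M[104]=13
add eax, ebx → eax=74+13=87
add edx, 4 → edx=104+4=108
sub esi, 1 → esi=3-1=2
cmp esi, 0  (cmp 2,0)
jne loop: taken
add eax, esi → eax=87+2=89
mov ebx, [edx] → ebx=M[108]=5
add eax, ebx → eax=89+5=94
mov ebx, [edx] → ebx=M[108]=5
After step 26: edx = 108.

108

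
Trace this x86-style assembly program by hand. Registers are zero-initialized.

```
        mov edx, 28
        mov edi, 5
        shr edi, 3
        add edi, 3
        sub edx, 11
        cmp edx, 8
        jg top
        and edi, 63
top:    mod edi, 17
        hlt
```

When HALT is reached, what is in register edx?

17

after mov edx, 28: edx=28
after mov edi, 5: edi=5
after shr edi, 3: edi=5>>3=0
after add edi, 3: edi=0+3=3
after sub edx, 11: edx=28-11=17
cmp edx, 8  (cmp 17,8)
jg top: taken
after mod edi, 17: edi=3%17=3
halt.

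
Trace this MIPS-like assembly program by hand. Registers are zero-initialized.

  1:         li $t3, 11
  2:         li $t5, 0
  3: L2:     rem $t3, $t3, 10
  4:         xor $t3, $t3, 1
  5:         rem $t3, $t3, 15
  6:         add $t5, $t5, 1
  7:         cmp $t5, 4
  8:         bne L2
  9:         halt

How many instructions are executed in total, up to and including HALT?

27

after li $t3, 11: $t3=11
after li $t5, 0: $t5=0
after rem $t3, $t3, 10: $t3=11%10=1
after xor $t3, $t3, 1: $t3=1^1=0
after rem $t3, $t3, 15: $t3=0%15=0
after add $t5, $t5, 1: $t5=0+1=1
cmp $t5, 4  (cmp 1,4)
bne L2: taken
after rem $t3, $t3, 10: $t3=0%10=0
after xor $t3, $t3, 1: $t3=0^1=1
after rem $t3, $t3, 15: $t3=1%15=1
after add $t5, $t5, 1: $t5=1+1=2
cmp $t5, 4  (cmp 2,4)
bne L2: taken
after rem $t3, $t3, 10: $t3=1%10=1
after xor $t3, $t3, 1: $t3=1^1=0
after rem $t3, $t3, 15: $t3=0%15=0
after add $t5, $t5, 1: $t5=2+1=3
cmp $t5, 4  (cmp 3,4)
bne L2: taken
after rem $t3, $t3, 10: $t3=0%10=0
after xor $t3, $t3, 1: $t3=0^1=1
after rem $t3, $t3, 15: $t3=1%15=1
after add $t5, $t5, 1: $t5=3+1=4
cmp $t5, 4  (cmp 4,4)
bne L2: not taken
halt.
Total executed instructions: 27.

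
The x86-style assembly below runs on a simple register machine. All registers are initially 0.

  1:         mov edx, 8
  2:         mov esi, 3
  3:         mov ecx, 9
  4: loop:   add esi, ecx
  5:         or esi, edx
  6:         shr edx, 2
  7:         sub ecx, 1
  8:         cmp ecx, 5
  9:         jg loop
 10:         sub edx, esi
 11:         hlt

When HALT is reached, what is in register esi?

35

mov edx, 8 → edx=8
mov esi, 3 → esi=3
mov ecx, 9 → ecx=9
add esi, ecx → esi=3+9=12
or esi, edx → esi=12|8=12
shr edx, 2 → edx=8>>2=2
sub ecx, 1 → ecx=9-1=8
cmp ecx, 5  (cmp 8,5)
jg loop: taken
add esi, ecx → esi=12+8=20
or esi, edx → esi=20|2=22
shr edx, 2 → edx=2>>2=0
sub ecx, 1 → ecx=8-1=7
cmp ecx, 5  (cmp 7,5)
jg loop: taken
add esi, ecx → esi=22+7=29
or esi, edx → esi=29|0=29
shr edx, 2 → edx=0>>2=0
sub ecx, 1 → ecx=7-1=6
cmp ecx, 5  (cmp 6,5)
jg loop: taken
add esi, ecx → esi=29+6=35
or esi, edx → esi=35|0=35
shr edx, 2 → edx=0>>2=0
sub ecx, 1 → ecx=6-1=5
cmp ecx, 5  (cmp 5,5)
jg loop: not taken
sub edx, esi → edx=0-35=-35
halt.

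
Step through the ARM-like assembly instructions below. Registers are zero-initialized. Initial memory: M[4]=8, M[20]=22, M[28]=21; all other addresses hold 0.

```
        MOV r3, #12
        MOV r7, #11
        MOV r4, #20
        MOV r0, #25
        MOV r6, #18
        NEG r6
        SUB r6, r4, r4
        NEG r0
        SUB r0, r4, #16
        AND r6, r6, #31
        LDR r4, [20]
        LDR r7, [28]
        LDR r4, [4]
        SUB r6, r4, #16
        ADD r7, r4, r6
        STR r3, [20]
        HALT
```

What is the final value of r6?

r3=12
r7=11
r4=20
r0=25
r6=18
r6=-(18)=-18
r6=20-20=0
r0=-(25)=-25
r0=20-16=4
r6=0&31=0
r4=M[20]=22
r7=M[28]=21
r4=M[4]=8
r6=8-16=-8
r7=8+(-8)=0
STR r3, [20] → M[20]=12
halt.

-8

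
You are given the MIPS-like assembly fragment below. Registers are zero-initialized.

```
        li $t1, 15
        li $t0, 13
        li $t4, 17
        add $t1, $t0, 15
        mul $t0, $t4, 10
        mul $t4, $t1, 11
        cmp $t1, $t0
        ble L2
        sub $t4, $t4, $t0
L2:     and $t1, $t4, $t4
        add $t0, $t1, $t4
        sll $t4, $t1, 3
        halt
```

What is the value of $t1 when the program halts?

308

$t1=15
$t0=13
$t4=17
$t1=13+15=28
$t0=17*10=170
$t4=28*11=308
cmp $t1, $t0  (cmp 28,170)
ble L2: taken
$t1=308&308=308
$t0=308+308=616
$t4=308<<3=2464
halt.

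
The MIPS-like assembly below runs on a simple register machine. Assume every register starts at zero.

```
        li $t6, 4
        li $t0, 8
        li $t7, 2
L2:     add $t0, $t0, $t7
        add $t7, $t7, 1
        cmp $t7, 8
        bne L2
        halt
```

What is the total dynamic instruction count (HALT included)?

$t6=4
$t0=8
$t7=2
$t0=8+2=10
$t7=2+1=3
cmp $t7, 8  (cmp 3,8)
bne L2: taken
$t0=10+3=13
$t7=3+1=4
cmp $t7, 8  (cmp 4,8)
bne L2: taken
$t0=13+4=17
$t7=4+1=5
cmp $t7, 8  (cmp 5,8)
bne L2: taken
$t0=17+5=22
$t7=5+1=6
cmp $t7, 8  (cmp 6,8)
bne L2: taken
$t0=22+6=28
$t7=6+1=7
cmp $t7, 8  (cmp 7,8)
bne L2: taken
$t0=28+7=35
$t7=7+1=8
cmp $t7, 8  (cmp 8,8)
bne L2: not taken
halt.
Total executed instructions: 28.

28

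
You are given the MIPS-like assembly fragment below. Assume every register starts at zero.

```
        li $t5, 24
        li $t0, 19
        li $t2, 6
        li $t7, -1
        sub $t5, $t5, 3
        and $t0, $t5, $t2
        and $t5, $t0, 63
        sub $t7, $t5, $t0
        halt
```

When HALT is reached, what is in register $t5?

after li $t5, 24: $t5=24
after li $t0, 19: $t0=19
after li $t2, 6: $t2=6
after li $t7, -1: $t7=-1
after sub $t5, $t5, 3: $t5=24-3=21
after and $t0, $t5, $t2: $t0=21&6=4
after and $t5, $t0, 63: $t5=4&63=4
after sub $t7, $t5, $t0: $t7=4-4=0
halt.

4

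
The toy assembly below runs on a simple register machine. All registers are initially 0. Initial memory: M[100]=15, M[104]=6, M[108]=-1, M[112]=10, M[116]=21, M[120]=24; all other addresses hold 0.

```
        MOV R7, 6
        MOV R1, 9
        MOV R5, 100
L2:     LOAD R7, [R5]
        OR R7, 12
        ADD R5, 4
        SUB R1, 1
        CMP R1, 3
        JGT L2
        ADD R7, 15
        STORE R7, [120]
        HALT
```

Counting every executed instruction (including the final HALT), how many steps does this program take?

42

after MOV R7, 6: R7=6
after MOV R1, 9: R1=9
after MOV R5, 100: R5=100
after LOAD R7, [R5]: R7=M[100]=15
after OR R7, 12: R7=15|12=15
after ADD R5, 4: R5=100+4=104
after SUB R1, 1: R1=9-1=8
CMP R1, 3  (cmp 8,3)
JGT L2: taken
after LOAD R7, [R5]: R7=M[104]=6
after OR R7, 12: R7=6|12=14
after ADD R5, 4: R5=104+4=108
after SUB R1, 1: R1=8-1=7
CMP R1, 3  (cmp 7,3)
JGT L2: taken
after LOAD R7, [R5]: R7=M[108]=-1
after OR R7, 12: R7=(-1)|12=-1
after ADD R5, 4: R5=108+4=112
after SUB R1, 1: R1=7-1=6
CMP R1, 3  (cmp 6,3)
JGT L2: taken
after LOAD R7, [R5]: R7=M[112]=10
after OR R7, 12: R7=10|12=14
after ADD R5, 4: R5=112+4=116
after SUB R1, 1: R1=6-1=5
CMP R1, 3  (cmp 5,3)
JGT L2: taken
after LOAD R7, [R5]: R7=M[116]=21
after OR R7, 12: R7=21|12=29
after ADD R5, 4: R5=116+4=120
after SUB R1, 1: R1=5-1=4
CMP R1, 3  (cmp 4,3)
JGT L2: taken
after LOAD R7, [R5]: R7=M[120]=24
after OR R7, 12: R7=24|12=28
after ADD R5, 4: R5=120+4=124
after SUB R1, 1: R1=4-1=3
CMP R1, 3  (cmp 3,3)
JGT L2: not taken
after ADD R7, 15: R7=28+15=43
STORE R7, [120] → M[120]=43
halt.
Total executed instructions: 42.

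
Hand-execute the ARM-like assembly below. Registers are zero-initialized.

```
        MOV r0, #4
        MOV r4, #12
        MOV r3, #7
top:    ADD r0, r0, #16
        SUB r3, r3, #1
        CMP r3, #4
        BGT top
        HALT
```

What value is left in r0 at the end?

52

MOV r0, #4 → r0=4
MOV r4, #12 → r4=12
MOV r3, #7 → r3=7
ADD r0, r0, #16 → r0=4+16=20
SUB r3, r3, #1 → r3=7-1=6
CMP r3, #4  (cmp 6,4)
BGT top: taken
ADD r0, r0, #16 → r0=20+16=36
SUB r3, r3, #1 → r3=6-1=5
CMP r3, #4  (cmp 5,4)
BGT top: taken
ADD r0, r0, #16 → r0=36+16=52
SUB r3, r3, #1 → r3=5-1=4
CMP r3, #4  (cmp 4,4)
BGT top: not taken
halt.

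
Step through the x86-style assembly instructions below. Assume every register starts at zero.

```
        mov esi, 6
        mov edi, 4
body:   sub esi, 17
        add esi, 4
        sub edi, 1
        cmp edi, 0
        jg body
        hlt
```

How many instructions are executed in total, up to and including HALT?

23

after mov esi, 6: esi=6
after mov edi, 4: edi=4
after sub esi, 17: esi=6-17=-11
after add esi, 4: esi=(-11)+4=-7
after sub edi, 1: edi=4-1=3
cmp edi, 0  (cmp 3,0)
jg body: taken
after sub esi, 17: esi=(-7)-17=-24
after add esi, 4: esi=(-24)+4=-20
after sub edi, 1: edi=3-1=2
cmp edi, 0  (cmp 2,0)
jg body: taken
after sub esi, 17: esi=(-20)-17=-37
after add esi, 4: esi=(-37)+4=-33
after sub edi, 1: edi=2-1=1
cmp edi, 0  (cmp 1,0)
jg body: taken
after sub esi, 17: esi=(-33)-17=-50
after add esi, 4: esi=(-50)+4=-46
after sub edi, 1: edi=1-1=0
cmp edi, 0  (cmp 0,0)
jg body: not taken
halt.
Total executed instructions: 23.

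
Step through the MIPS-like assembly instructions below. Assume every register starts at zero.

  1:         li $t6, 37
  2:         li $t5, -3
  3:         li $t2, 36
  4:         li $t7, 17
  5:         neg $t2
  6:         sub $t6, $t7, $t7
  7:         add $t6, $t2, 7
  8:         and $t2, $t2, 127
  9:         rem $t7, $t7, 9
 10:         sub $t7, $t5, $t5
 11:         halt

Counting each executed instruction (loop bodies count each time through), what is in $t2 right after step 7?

after li $t6, 37: $t6=37
after li $t5, -3: $t5=-3
after li $t2, 36: $t2=36
after li $t7, 17: $t7=17
after neg $t2: $t2=-(36)=-36
after sub $t6, $t7, $t7: $t6=17-17=0
after add $t6, $t2, 7: $t6=(-36)+7=-29
After step 7: $t2 = -36.

-36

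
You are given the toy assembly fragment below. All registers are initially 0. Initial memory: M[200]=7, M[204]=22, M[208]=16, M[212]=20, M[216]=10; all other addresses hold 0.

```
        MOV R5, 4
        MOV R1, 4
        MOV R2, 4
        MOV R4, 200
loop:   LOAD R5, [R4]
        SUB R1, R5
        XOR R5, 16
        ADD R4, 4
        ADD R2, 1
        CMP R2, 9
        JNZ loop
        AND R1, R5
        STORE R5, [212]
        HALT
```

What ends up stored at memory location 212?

R5=4
R1=4
R2=4
R4=200
R5=M[200]=7
R1=4-7=-3
R5=7^16=23
R4=200+4=204
R2=4+1=5
CMP R2, 9  (cmp 5,9)
JNZ loop: taken
R5=M[204]=22
R1=(-3)-22=-25
R5=22^16=6
R4=204+4=208
R2=5+1=6
CMP R2, 9  (cmp 6,9)
JNZ loop: taken
R5=M[208]=16
R1=(-25)-16=-41
R5=16^16=0
R4=208+4=212
R2=6+1=7
CMP R2, 9  (cmp 7,9)
JNZ loop: taken
R5=M[212]=20
R1=(-41)-20=-61
R5=20^16=4
R4=212+4=216
R2=7+1=8
CMP R2, 9  (cmp 8,9)
JNZ loop: taken
R5=M[216]=10
R1=(-61)-10=-71
R5=10^16=26
R4=216+4=220
R2=8+1=9
CMP R2, 9  (cmp 9,9)
JNZ loop: not taken
R1=(-71)&26=24
STORE R5, [212] → M[212]=26
halt.

26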